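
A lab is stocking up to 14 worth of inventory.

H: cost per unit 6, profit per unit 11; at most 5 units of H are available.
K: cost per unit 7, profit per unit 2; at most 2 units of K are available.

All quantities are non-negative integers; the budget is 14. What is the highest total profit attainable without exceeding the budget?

22

This is a bounded integer knapsack.
H has the best ratio (11/6); taking only H gives at most 2×11 = 22 (stopped by the cost limit).
Optimal: 2×H: cost 12 ≤ 14, profit 2·11 = 22.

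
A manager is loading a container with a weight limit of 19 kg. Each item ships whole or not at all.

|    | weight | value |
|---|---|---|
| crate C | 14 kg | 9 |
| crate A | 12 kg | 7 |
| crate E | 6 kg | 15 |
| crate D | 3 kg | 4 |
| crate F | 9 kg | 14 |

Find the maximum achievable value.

Take crate E, crate D, and crate F: weight 6 + 3 + 9 = 18 ≤ 19, value 15 + 4 + 14 = 33.
No other feasible combination does better.

33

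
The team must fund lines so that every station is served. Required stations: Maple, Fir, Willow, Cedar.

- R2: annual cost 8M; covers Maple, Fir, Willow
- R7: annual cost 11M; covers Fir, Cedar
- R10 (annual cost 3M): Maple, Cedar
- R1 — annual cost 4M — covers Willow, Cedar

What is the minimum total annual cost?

11

This is a weighted set-cover instance.
Choose R2 and R10: together they cover Maple, Fir, Willow, Cedar — every station.
Total annual cost: 8 + 3 = 11.
No cover costs less than 11.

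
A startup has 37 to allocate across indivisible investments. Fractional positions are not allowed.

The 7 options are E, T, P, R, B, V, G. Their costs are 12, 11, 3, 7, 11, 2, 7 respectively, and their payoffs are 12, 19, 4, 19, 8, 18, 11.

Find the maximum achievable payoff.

This is a 0-1 knapsack instance.
Allowing fractional choices, the relaxed optimum would be about 78.0, but investments are indivisible.
T + P + R + V + G: cost 11 + 3 + 7 + 2 + 7 = 30 ≤ 37, payoff 19 + 4 + 19 + 18 + 11 = 71.
E + T + P + R + V: cost 12 + 11 + 3 + 7 + 2 = 35 ≤ 37, payoff 12 + 19 + 4 + 19 + 18 = 72.
Best is E, T, P, R, and V with total payoff 72.

72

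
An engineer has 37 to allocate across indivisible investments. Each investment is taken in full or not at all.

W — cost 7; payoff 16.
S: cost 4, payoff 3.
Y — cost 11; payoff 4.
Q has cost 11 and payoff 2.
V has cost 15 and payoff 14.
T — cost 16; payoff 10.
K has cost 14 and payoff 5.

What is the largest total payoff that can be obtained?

37

Treat it as a binary knapsack problem.
W + S + Y + V: cost 7 + 4 + 11 + 15 = 37 ≤ 37, payoff 16 + 3 + 4 + 14 = 37.
W + V + K: cost 7 + 15 + 14 = 36 ≤ 37, payoff 16 + 14 + 5 = 35.
W + S + Q + V: cost 7 + 4 + 11 + 15 = 37 ≤ 37, payoff 16 + 3 + 2 + 14 = 35.
Best is W, S, Y, and V with total payoff 37.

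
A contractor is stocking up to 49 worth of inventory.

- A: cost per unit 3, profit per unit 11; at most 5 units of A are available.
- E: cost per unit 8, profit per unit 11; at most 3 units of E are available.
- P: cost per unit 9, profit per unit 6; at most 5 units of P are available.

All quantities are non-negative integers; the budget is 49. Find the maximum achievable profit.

A has the best ratio (11/3); taking only A gives at most 5×11 = 55 (stopped by the supply cap of 5).
Mixing does better — 5×A, 3×E, and 1×P: cost 48 ≤ 49, profit 5·11 + 3·11 + 1·6 = 94.

94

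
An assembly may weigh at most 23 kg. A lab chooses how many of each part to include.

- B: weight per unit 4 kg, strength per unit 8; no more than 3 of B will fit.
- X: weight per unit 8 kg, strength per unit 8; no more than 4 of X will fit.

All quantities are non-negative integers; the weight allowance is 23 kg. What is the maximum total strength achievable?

32

Take 3×B and 1×X: weight 20 ≤ 23, strength 3·8 + 1·8 = 32.
B has the best ratio (8/4) and is taken to its limit of 3; remaining capacity is filled optimally with the others.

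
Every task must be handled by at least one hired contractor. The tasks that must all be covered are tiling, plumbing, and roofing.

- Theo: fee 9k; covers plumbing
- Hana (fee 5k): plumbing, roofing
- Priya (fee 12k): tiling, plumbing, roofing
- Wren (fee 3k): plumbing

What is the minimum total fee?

The greedy cost-per-new-task heuristic would pick Hana and Priya for 17, but a cheaper cover exists.
Priya alone covers tiling, plumbing, roofing — every task.
Total fee: 12.
No cover costs less than 12.

12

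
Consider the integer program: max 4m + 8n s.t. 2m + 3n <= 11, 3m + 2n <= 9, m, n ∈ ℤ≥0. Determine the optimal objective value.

28

The continuous relaxation peaks at (0, 3.67) with value 29.33; rounding to a feasible lattice point costs some objective.
(m,n)=(1,3): 2·1+3·3=11≤11, 3·1+2·3=9≤9, objective 28.
(m,n)=(0,3): 2·0+3·3=9≤11, 3·0+2·3=6≤9, objective 24.
(m,n)=(1,2): 2·1+3·2=8≤11, 3·1+2·2=7≤9, objective 20.
(m,n)=(0,2): 2·0+3·2=6≤11, 3·0+2·2=4≤9, objective 16.
Maximum is 28 at (m,n)=(1,3).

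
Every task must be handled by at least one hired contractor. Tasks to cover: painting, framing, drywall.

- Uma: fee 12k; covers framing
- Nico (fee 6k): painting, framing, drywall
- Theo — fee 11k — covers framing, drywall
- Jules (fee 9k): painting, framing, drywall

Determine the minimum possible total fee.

Nico alone covers painting, framing, drywall — every task.
Total fee: 6.
No cover costs less than 6.

6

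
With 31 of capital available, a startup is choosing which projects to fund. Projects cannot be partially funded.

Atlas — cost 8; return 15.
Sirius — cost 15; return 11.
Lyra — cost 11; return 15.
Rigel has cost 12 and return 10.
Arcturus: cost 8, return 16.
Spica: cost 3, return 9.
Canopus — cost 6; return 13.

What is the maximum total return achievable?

55

Allowing fractional choices, the relaxed optimum would be about 61.2, but projects are indivisible.
Atlas + Lyra + Arcturus + Spica: cost 8 + 11 + 8 + 3 = 30 ≤ 31, return 15 + 15 + 16 + 9 = 55.
Atlas + Arcturus + Spica + Canopus: cost 8 + 8 + 3 + 6 = 25 ≤ 31, return 15 + 16 + 9 + 13 = 53.
Lyra + Arcturus + Spica + Canopus: cost 11 + 8 + 3 + 6 = 28 ≤ 31, return 15 + 16 + 9 + 13 = 53.
Best is Atlas, Lyra, Arcturus, and Spica with total return 55.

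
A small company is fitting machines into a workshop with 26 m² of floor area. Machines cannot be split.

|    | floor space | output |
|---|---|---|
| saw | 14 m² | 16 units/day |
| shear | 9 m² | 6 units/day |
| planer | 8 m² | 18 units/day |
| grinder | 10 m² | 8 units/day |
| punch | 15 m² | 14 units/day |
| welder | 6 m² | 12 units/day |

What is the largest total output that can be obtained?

Take planer, grinder, and welder: floor space 8 + 10 + 6 = 24 ≤ 26, output 18 + 8 + 12 = 38.
No other feasible combination does better.

38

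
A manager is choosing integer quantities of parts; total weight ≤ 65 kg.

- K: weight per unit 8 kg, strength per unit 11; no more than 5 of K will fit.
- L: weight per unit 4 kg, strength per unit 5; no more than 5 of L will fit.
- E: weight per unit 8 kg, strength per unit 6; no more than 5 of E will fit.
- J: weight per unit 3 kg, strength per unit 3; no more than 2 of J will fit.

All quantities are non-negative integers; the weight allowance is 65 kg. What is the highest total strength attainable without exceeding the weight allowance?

83

K has the best ratio (11/8); taking only K gives at most 5×11 = 55 (stopped by the supply cap of 5).
Mixing does better — 5×K, 5×L, and 1×J: weight 63 ≤ 65, strength 5·11 + 5·5 + 1·3 = 83.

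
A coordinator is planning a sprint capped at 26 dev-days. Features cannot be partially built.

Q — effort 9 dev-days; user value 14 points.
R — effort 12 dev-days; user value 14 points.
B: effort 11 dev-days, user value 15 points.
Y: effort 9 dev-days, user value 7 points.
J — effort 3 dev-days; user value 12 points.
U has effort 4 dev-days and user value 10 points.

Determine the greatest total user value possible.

43

This is a 0-1 knapsack instance.
Q + B + J: effort 9 + 11 + 3 = 23 ≤ 26, user value 14 + 15 + 12 = 41.
Q + Y + J + U: effort 9 + 9 + 3 + 4 = 25 ≤ 26, user value 14 + 7 + 12 + 10 = 43.
R + B + J: effort 12 + 11 + 3 = 26 ≤ 26, user value 14 + 15 + 12 = 41.
Best is Q, Y, J, and U with total user value 43.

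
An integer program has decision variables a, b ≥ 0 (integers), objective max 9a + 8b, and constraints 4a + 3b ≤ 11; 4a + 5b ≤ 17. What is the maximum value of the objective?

26

The continuous relaxation peaks at (0.5, 3) with value 28.50; rounding to a feasible lattice point costs some objective.
(a,b)=(2,1): 4·2+3·1=11≤11, 4·2+5·1=13≤17, objective 26.
(a,b)=(1,2): 4·1+3·2=10≤11, 4·1+5·2=14≤17, objective 25.
The best lattice point is (2,1), giving 26.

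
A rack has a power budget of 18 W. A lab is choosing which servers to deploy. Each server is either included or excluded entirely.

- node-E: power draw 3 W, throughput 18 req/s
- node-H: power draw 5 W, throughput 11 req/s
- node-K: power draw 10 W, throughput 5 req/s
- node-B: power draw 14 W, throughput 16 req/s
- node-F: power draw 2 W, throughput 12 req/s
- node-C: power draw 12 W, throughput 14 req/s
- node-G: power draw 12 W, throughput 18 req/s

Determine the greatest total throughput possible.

48

Allowing fractional choices, the relaxed optimum would be about 53.0, but servers are indivisible.
node-E + node-H + node-F: power draw 3 + 5 + 2 = 10 ≤ 18, throughput 18 + 11 + 12 = 41.
node-E + node-F + node-G: power draw 3 + 2 + 12 = 17 ≤ 18, throughput 18 + 12 + 18 = 48.
node-E + node-F + node-C: power draw 3 + 2 + 12 = 17 ≤ 18, throughput 18 + 12 + 14 = 44.
Best is node-E, node-F, and node-G with total throughput 48.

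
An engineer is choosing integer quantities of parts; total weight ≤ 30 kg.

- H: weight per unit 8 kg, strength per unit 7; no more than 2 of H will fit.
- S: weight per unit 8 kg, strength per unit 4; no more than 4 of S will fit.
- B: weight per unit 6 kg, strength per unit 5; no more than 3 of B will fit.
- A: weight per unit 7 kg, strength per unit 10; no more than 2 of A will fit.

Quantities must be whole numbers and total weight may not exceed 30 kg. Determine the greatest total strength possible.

A has the best ratio (10/7); taking only A gives at most 2×10 = 20 (stopped by the supply cap of 2).
Mixing does better — 2×H and 2×A: weight 30 ≤ 30, strength 2·7 + 2·10 = 34.

34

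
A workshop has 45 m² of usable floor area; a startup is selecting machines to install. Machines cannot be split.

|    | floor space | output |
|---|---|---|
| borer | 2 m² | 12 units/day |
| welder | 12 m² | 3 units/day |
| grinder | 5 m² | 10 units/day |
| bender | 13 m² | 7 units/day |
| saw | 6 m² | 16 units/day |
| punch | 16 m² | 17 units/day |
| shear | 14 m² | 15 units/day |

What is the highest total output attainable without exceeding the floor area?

Take borer, grinder, saw, punch, and shear: floor space 2 + 5 + 6 + 16 + 14 = 43 ≤ 45, output 12 + 10 + 16 + 17 + 15 = 70.
No other feasible combination does better.

70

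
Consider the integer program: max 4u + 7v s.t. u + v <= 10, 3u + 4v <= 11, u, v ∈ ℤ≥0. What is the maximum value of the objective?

18

The continuous relaxation peaks at (0, 2.75) with value 19.25; rounding to a feasible lattice point costs some objective.
(u,v)=(1,2) is feasible, giving 18.
(u,v)=(2,1) is feasible, giving 15.
(u,v)=(0,2) is feasible, giving 14.
The best lattice point is (1,2), giving 18.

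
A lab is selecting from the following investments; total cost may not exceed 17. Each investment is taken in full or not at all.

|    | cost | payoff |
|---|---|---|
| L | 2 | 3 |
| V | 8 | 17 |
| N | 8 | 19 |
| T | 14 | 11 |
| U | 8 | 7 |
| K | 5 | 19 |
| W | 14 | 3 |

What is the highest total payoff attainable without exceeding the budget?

41

Allowing fractional choices, the relaxed optimum would be about 46.5, but investments are indivisible.
L + V + K: cost 2 + 8 + 5 = 15 ≤ 17, payoff 3 + 17 + 19 = 39.
N + K: cost 8 + 5 = 13 ≤ 17, payoff 19 + 19 = 38.
L + N + K: cost 2 + 8 + 5 = 15 ≤ 17, payoff 3 + 19 + 19 = 41.
Best is L, N, and K with total payoff 41.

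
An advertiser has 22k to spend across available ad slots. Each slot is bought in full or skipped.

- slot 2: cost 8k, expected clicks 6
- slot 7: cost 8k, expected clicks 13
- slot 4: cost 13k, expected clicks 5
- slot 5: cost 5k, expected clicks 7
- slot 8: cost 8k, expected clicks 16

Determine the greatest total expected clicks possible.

36

Allowing fractional choices, the relaxed optimum would be about 36.8, but ad slots are indivisible.
slot 7 + slot 8: cost 8 + 8 = 16 ≤ 22, expected clicks 13 + 16 = 29.
slot 2 + slot 5 + slot 8: cost 8 + 5 + 8 = 21 ≤ 22, expected clicks 6 + 7 + 16 = 29.
slot 7 + slot 5 + slot 8: cost 8 + 5 + 8 = 21 ≤ 22, expected clicks 13 + 7 + 16 = 36.
Best is slot 7, slot 5, and slot 8 with total expected clicks 36.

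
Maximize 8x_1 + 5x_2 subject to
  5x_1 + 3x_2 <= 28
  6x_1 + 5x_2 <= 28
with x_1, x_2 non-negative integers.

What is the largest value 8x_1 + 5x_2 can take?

Relaxing integrality, the LP optimum is 37.33 at (x_1,x_2) = (4.67, 0), which is not an integer point.
(x_1,x_2)=(3,2) is feasible, giving 34.
(x_1,x_2)=(4,0) is feasible, giving 32.
(x_1,x_2)=(2,3) is feasible, giving 31.
(x_1,x_2)=(3,1) is feasible, giving 29.
Maximum is 34 at (x_1,x_2)=(3,2).

34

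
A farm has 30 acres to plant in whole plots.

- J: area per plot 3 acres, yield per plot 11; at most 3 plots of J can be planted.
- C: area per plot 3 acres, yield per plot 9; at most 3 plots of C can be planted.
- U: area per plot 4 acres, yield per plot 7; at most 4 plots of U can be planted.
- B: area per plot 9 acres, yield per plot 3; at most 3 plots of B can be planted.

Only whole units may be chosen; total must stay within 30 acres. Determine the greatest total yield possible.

This is a bounded integer knapsack.
3×J, 3×C, and 2×U: area 26 ≤ 30, yield 3·11 + 3·9 + 2·7 = 74.
3×J, 3×C, and 3×U: area 30 ≤ 30, yield 3·11 + 3·9 + 3·7 = 81.
Best is 81.

81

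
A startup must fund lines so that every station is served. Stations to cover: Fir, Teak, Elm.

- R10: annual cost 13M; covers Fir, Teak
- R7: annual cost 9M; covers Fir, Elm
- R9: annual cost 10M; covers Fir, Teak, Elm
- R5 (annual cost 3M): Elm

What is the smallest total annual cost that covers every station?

10

R9 alone covers Fir, Teak, Elm — every station.
Total annual cost: 10.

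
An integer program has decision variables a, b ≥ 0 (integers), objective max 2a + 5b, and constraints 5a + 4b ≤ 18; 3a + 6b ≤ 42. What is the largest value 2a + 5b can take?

(a,b)=(0,4) is feasible, giving 20.
(a,b)=(1,3) is feasible, giving 17.
The best lattice point is (0,4), giving 20.

20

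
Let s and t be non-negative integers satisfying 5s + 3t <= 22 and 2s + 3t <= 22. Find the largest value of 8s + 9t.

63

Relaxing integrality, the LP optimum is 66.00 at (s,t) = (0, 7.33), which is not an integer point.
(s,t)=(0,7): 5·0+3·7=21≤22, 2·0+3·7=21≤22, objective 63.
(s,t)=(0,6): 5·0+3·6=18≤22, 2·0+3·6=18≤22, objective 54.
No feasible integer point exceeds 63.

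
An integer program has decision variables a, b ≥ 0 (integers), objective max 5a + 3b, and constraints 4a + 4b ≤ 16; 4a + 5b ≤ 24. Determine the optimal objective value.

(a,b)=(4,0): 4·4+4·0=16≤16, 4·4+5·0=16≤24, objective 20.
(a,b)=(3,1): 4·3+4·1=16≤16, 4·3+5·1=17≤24, objective 18.
(a,b)=(3,0): 4·3+4·0=12≤16, 4·3+5·0=12≤24, objective 15.
No feasible integer point exceeds 20.

20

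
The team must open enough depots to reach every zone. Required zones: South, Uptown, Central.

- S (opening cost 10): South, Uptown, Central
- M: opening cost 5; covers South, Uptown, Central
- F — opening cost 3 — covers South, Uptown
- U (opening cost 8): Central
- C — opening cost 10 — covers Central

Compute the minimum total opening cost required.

The greedy cost-per-new-zone heuristic would pick F and M for 8, but a cheaper cover exists.
M alone covers South, Uptown, Central — every zone.
Total opening cost: 5.
No cover costs less than 5.

5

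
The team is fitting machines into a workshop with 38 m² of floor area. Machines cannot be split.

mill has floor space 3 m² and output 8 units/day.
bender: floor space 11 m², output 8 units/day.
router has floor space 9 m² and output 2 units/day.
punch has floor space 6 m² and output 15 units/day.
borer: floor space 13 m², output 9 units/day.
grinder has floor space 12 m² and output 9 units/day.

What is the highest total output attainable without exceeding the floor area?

41

Allowing fractional choices, the relaxed optimum would be about 44.2, but machines are indivisible.
mill + punch + borer + grinder: floor space 3 + 6 + 13 + 12 = 34 ≤ 38, output 8 + 15 + 9 + 9 = 41.
mill + bender + punch + grinder: floor space 3 + 11 + 6 + 12 = 32 ≤ 38, output 8 + 8 + 15 + 9 = 40.
Best is mill, punch, borer, and grinder with total output 41.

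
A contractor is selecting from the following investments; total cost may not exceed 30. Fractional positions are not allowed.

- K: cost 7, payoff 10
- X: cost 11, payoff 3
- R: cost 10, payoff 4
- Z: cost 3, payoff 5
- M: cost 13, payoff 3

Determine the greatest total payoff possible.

This is a 0-1 knapsack instance.
Take K, R, and Z: cost 7 + 10 + 3 = 20 ≤ 30, payoff 10 + 4 + 5 = 19.
No other feasible combination does better.

19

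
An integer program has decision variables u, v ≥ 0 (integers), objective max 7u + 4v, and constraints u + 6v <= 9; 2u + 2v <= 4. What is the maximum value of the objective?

14

(u,v)=(2,0) is feasible, giving 14.
(u,v)=(1,1) is feasible, giving 11.
(u,v)=(1,0) is feasible, giving 7.
Maximum is 14 at (u,v)=(2,0).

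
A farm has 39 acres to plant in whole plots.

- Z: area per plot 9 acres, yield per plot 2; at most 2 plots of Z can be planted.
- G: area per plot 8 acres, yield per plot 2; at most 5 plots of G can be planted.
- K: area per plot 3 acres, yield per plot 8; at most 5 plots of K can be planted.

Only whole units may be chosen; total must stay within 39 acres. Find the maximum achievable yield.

46

This is a bounded integer knapsack.
K has the best ratio (8/3); taking only K gives at most 5×8 = 40 (stopped by the supply cap of 5).
Mixing does better — 3×G and 5×K: area 39 ≤ 39, yield 3·2 + 5·8 = 46.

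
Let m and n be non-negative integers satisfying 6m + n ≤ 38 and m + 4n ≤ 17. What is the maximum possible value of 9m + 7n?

The continuous relaxation peaks at (5.87, 2.78) with value 72.30; rounding to a feasible lattice point costs some objective.
(m,n)=(6,2) is feasible, giving 68.
(m,n)=(5,3) is feasible, giving 66.
(m,n)=(6,1) is feasible, giving 61.
(m,n)=(5,2) is feasible, giving 59.
The best lattice point is (6,2), giving 68.

68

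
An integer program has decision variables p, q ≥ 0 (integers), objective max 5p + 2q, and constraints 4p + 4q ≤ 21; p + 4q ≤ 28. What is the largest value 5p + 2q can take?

25

(p,q)=(5,0): 4·5+4·0=20≤21, 1·5+4·0=5≤28, objective 25.
(p,q)=(4,1): 4·4+4·1=20≤21, 1·4+4·1=8≤28, objective 22.
(p,q)=(4,0): 4·4+4·0=16≤21, 1·4+4·0=4≤28, objective 20.
The best lattice point is (5,0), giving 25.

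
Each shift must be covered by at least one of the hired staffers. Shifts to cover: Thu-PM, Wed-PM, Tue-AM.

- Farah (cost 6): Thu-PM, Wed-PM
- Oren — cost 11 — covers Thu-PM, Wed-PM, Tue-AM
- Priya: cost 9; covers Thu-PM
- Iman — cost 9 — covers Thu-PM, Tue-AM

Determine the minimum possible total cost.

11

The greedy cost-per-new-shift heuristic would pick Farah and Iman for 15, but a cheaper cover exists.
Oren alone covers Thu-PM, Wed-PM, Tue-AM — every shift.
Total cost: 11.
No cover costs less than 11.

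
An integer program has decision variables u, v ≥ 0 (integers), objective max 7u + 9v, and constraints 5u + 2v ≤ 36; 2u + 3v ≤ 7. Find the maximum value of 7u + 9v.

(u,v)=(2,1) is feasible, giving 23.
(u,v)=(3,0) is feasible, giving 21.
(u,v)=(1,1) is feasible, giving 16.
No feasible integer point exceeds 23.

23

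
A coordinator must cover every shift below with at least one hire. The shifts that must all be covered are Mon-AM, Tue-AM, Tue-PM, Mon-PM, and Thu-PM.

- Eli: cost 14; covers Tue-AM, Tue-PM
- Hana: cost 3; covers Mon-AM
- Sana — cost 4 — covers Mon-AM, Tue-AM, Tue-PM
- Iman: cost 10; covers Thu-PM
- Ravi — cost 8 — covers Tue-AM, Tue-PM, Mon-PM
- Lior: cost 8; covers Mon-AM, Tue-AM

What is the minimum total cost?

21

This is an integer covering problem.
The greedy cost-per-new-shift heuristic would pick Sana, Ravi, and Iman for 22, but a cheaper cover exists.
Choose Hana, Iman, and Ravi: together they cover Mon-AM, Tue-AM, Tue-PM, Mon-PM, Thu-PM — every shift.
Total cost: 3 + 10 + 8 = 21.
No cover costs less than 21.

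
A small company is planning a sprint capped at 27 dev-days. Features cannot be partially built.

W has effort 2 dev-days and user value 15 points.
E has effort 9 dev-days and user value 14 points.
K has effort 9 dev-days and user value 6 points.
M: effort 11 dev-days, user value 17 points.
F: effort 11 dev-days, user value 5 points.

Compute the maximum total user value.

Treat it as a binary knapsack problem.
Take W, E, and M: effort 2 + 9 + 11 = 22 ≤ 27, user value 15 + 14 + 17 = 46.
No other feasible combination does better.

46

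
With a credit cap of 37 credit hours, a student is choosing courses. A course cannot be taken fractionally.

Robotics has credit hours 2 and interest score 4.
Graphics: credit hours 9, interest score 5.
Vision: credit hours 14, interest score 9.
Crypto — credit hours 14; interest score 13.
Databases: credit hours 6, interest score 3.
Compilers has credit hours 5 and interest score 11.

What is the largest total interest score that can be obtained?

37

Allowing fractional choices, the relaxed optimum would be about 38.1, but courses are indivisible.
Robotics + Graphics + Crypto + Databases + Compilers: credit hours 2 + 9 + 14 + 6 + 5 = 36 ≤ 37, interest score 4 + 5 + 13 + 3 + 11 = 36.
Robotics + Vision + Crypto + Compilers: credit hours 2 + 14 + 14 + 5 = 35 ≤ 37, interest score 4 + 9 + 13 + 11 = 37.
Robotics + Graphics + Crypto + Compilers: credit hours 2 + 9 + 14 + 5 = 30 ≤ 37, interest score 4 + 5 + 13 + 11 = 33.
Best is Robotics, Vision, Crypto, and Compilers with total interest score 37.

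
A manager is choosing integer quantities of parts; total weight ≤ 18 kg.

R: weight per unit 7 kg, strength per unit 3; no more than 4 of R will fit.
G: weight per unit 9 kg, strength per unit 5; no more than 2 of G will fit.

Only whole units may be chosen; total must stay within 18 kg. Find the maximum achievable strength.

Take 2×G: weight 18 ≤ 18, strength 2·5 = 10.
G has the best ratio (5/9) and is taken to its limit of 2; remaining capacity is filled optimally with the others.

10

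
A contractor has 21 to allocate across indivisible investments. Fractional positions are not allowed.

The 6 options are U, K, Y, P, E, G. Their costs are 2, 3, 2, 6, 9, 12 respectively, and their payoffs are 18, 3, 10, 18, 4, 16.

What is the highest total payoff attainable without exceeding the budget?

Allowing fractional choices, the relaxed optimum would be about 60.7, but investments are indivisible.
U + Y + P + E: cost 2 + 2 + 6 + 9 = 19 ≤ 21, payoff 18 + 10 + 18 + 4 = 50.
U + P + G: cost 2 + 6 + 12 = 20 ≤ 21, payoff 18 + 18 + 16 = 52.
Best is U, P, and G with total payoff 52.

52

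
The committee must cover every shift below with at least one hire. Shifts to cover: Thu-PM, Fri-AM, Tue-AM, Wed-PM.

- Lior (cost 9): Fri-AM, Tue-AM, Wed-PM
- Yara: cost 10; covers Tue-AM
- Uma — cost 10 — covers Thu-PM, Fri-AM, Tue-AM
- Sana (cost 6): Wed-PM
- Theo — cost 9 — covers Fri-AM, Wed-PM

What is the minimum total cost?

16

This is an integer covering problem.
The greedy cost-per-new-shift heuristic would pick Lior and Uma for 19, but a cheaper cover exists.
Choose Uma and Sana: together they cover Thu-PM, Fri-AM, Tue-AM, Wed-PM — every shift.
Total cost: 10 + 6 = 16.
No cover costs less than 16.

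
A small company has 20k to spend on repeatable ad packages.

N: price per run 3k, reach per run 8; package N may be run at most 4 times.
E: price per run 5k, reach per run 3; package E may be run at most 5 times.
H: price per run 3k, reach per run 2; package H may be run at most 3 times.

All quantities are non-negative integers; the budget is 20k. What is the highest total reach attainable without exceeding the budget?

37

N has the best ratio (8/3); taking only N gives at most 4×8 = 32 (stopped by the supply cap of 4).
Mixing does better — 4×N, 1×E, and 1×H: price 20 ≤ 20, reach 4·8 + 1·3 + 1·2 = 37.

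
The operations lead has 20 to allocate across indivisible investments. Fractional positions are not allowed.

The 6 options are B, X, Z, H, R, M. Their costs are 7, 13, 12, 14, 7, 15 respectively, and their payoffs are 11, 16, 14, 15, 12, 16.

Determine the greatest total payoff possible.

28

This is a 0-1 knapsack instance.
Allowing fractional choices, the relaxed optimum would be about 30.4, but investments are indivisible.
X + R: cost 13 + 7 = 20 ≤ 20, payoff 16 + 12 = 28.
B + X: cost 7 + 13 = 20 ≤ 20, payoff 11 + 16 = 27.
Best is X and R with total payoff 28.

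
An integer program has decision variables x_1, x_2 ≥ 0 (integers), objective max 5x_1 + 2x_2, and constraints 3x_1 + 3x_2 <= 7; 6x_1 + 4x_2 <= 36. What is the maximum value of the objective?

The continuous relaxation peaks at (2.33, 0) with value 11.67; rounding to a feasible lattice point costs some objective.
(x_1,x_2)=(2,0): 3·2+3·0=6≤7, 6·2+4·0=12≤36, objective 10.
(x_1,x_2)=(1,1): 3·1+3·1=6≤7, 6·1+4·1=10≤36, objective 7.
No feasible integer point exceeds 10.

10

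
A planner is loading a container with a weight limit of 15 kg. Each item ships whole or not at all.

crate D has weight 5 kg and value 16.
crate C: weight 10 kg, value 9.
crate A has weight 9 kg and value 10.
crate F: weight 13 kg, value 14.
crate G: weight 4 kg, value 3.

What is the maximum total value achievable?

26

Allowing fractional choices, the relaxed optimum would be about 27.1, but items are indivisible.
crate D + crate C: weight 5 + 10 = 15 ≤ 15, value 16 + 9 = 25.
crate D + crate A: weight 5 + 9 = 14 ≤ 15, value 16 + 10 = 26.
crate D + crate G: weight 5 + 4 = 9 ≤ 15, value 16 + 3 = 19.
Best is crate D and crate A with total value 26.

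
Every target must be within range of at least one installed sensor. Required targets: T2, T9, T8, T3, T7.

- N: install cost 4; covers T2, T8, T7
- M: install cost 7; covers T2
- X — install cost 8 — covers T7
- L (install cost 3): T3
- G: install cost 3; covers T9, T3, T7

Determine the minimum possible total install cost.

7

This is a weighted set-cover instance.
Choose N and G: together they cover T2, T9, T8, T3, T7 — every target.
Total install cost: 4 + 3 = 7.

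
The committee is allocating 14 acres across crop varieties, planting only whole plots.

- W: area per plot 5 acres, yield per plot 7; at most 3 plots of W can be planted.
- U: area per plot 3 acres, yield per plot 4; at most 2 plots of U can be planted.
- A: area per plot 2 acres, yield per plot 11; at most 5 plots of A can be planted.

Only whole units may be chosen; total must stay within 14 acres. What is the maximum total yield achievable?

1×U and 5×A: area 13 ≤ 14, yield 1·4 + 5·11 = 59.
5×A: area 10 ≤ 14, yield 5·11 = 55.
Best is 59.

59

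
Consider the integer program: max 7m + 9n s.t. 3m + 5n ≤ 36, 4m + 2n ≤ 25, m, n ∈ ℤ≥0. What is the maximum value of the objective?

The continuous relaxation peaks at (3.79, 4.93) with value 70.86; rounding to a feasible lattice point costs some objective.
(m,n)=(2,6): 3·2+5·6=36≤36, 4·2+2·6=20≤25, objective 68.
(m,n)=(3,5): 3·3+5·5=34≤36, 4·3+2·5=22≤25, objective 66.
The best lattice point is (2,6), giving 68.

68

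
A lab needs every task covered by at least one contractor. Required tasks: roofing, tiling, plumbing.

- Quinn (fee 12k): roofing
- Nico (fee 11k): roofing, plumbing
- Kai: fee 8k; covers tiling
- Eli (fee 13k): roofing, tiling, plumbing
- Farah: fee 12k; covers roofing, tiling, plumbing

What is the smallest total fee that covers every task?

12

This is an integer covering problem.
Farah alone covers roofing, tiling, plumbing — every task.
Total fee: 12.
No cover costs less than 12.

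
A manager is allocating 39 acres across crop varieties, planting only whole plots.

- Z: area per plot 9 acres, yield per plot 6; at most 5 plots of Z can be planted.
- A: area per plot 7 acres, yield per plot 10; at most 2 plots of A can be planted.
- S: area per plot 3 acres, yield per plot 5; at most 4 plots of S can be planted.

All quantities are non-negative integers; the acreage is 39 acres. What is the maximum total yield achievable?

This is a bounded integer knapsack.
2×Z, 1×A, and 4×S: area 37 ≤ 39, yield 2·6 + 1·10 + 4·5 = 42.
1×Z, 2×A, and 4×S: area 35 ≤ 39, yield 1·6 + 2·10 + 4·5 = 46.
Best is 46.

46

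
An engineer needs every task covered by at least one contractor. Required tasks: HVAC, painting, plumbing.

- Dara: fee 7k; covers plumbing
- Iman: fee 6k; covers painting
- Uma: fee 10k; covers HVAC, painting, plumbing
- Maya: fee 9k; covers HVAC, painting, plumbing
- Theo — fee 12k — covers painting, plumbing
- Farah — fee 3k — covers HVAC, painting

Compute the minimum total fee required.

The greedy cost-per-new-task heuristic would pick Farah and Dara for 10, but a cheaper cover exists.
Maya alone covers HVAC, painting, plumbing — every task.
Total fee: 9.
No cover costs less than 9.

9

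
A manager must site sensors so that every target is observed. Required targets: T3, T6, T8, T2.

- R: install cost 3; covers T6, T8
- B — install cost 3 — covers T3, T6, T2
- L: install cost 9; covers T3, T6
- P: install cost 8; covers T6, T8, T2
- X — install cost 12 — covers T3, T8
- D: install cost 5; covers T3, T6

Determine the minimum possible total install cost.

Choose R and B: together they cover T3, T6, T8, T2 — every target.
Total install cost: 3 + 3 = 6.

6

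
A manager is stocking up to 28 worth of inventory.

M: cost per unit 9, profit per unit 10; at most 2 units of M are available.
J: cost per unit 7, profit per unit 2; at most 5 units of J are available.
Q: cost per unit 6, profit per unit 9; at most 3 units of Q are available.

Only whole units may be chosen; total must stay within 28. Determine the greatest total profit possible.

1×M and 3×Q: cost 27 ≤ 28, profit 1·10 + 3·9 = 37.
1×M, 1×J, and 2×Q: cost 28 ≤ 28, profit 1·10 + 1·2 + 2·9 = 30.
Best is 37.

37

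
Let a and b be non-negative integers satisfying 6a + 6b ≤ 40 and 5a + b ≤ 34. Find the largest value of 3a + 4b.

24

(a,b)=(0,6): 6·0+6·6=36≤40, 5·0+1·6=6≤34, objective 24.
(a,b)=(1,5): 6·1+6·5=36≤40, 5·1+1·5=10≤34, objective 23.
The best lattice point is (0,6), giving 24.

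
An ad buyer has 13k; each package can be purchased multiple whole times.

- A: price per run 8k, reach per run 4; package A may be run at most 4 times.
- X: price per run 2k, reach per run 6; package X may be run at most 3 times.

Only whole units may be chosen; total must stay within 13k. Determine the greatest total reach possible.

18

This is a bounded integer knapsack.
1×A and 2×X: price 12 ≤ 13, reach 1·4 + 2·6 = 16.
3×X: price 6 ≤ 13, reach 3·6 = 18.
Best is 18.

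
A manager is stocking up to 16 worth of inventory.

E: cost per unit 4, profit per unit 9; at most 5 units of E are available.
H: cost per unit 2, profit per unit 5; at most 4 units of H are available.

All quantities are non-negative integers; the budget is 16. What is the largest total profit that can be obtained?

This is a bounded integer knapsack.
Take 2×E and 4×H: cost 16 ≤ 16, profit 2·9 + 4·5 = 38.
H has the best ratio (5/2) and is taken to its limit of 4; remaining capacity is filled optimally with the others.

38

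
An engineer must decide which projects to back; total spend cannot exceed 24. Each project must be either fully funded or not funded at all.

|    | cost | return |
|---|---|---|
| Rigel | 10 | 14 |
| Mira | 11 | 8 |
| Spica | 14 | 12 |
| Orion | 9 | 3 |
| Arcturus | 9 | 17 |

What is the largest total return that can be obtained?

Spica + Arcturus: cost 14 + 9 = 23 ≤ 24, return 12 + 17 = 29.
Rigel + Spica: cost 10 + 14 = 24 ≤ 24, return 14 + 12 = 26.
Rigel + Arcturus: cost 10 + 9 = 19 ≤ 24, return 14 + 17 = 31.
Best is Rigel and Arcturus with total return 31.

31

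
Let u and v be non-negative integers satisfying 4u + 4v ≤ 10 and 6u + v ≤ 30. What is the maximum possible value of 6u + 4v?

(u,v)=(2,0) is feasible, giving 12.
(u,v)=(1,1) is feasible, giving 10.
No feasible integer point exceeds 12.

12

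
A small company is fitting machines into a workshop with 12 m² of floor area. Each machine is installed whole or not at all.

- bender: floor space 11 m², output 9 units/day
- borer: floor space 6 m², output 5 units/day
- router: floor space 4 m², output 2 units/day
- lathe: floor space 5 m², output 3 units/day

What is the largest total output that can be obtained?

borer + lathe: floor space 6 + 5 = 11 ≤ 12, output 5 + 3 = 8.
borer + router: floor space 6 + 4 = 10 ≤ 12, output 5 + 2 = 7.
bender: floor space 11 ≤ 12, output 9.
Best is bender with total output 9.

9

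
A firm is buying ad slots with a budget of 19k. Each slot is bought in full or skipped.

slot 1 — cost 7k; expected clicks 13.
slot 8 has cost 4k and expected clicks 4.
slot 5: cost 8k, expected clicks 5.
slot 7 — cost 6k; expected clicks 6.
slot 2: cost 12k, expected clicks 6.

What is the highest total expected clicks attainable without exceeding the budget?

Treat it as a binary knapsack problem.
Allowing fractional choices, the relaxed optimum would be about 24.2, but ad slots are indivisible.
slot 1 + slot 8 + slot 5: cost 7 + 4 + 8 = 19 ≤ 19, expected clicks 13 + 4 + 5 = 22.
slot 1 + slot 7: cost 7 + 6 = 13 ≤ 19, expected clicks 13 + 6 = 19.
slot 1 + slot 8 + slot 7: cost 7 + 4 + 6 = 17 ≤ 19, expected clicks 13 + 4 + 6 = 23.
Best is slot 1, slot 8, and slot 7 with total expected clicks 23.

23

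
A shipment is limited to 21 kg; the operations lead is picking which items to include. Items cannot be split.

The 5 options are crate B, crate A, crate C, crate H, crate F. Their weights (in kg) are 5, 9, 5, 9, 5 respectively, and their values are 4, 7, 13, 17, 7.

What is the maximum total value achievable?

Take crate C, crate H, and crate F: weight 5 + 9 + 5 = 19 ≤ 21, value 13 + 17 + 7 = 37.
No other feasible combination does better.

37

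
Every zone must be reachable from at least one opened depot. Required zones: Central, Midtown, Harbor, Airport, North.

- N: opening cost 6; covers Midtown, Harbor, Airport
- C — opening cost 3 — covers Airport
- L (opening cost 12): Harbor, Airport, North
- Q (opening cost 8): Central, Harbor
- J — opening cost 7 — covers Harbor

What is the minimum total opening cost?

Choose N, L, and Q: together they cover Central, Midtown, Harbor, Airport, North — every zone.
Total opening cost: 6 + 12 + 8 = 26.
No cover costs less than 26.

26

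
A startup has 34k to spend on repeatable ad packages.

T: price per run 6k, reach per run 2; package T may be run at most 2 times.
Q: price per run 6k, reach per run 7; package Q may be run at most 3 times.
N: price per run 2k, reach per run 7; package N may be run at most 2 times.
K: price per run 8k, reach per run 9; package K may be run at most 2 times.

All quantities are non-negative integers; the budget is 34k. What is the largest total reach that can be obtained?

2×Q, 2×N, and 2×K: price 32 ≤ 34, reach 2·7 + 2·7 + 2·9 = 46.
3×Q, 2×N, and 1×K: price 30 ≤ 34, reach 3·7 + 2·7 + 1·9 = 44.
Best is 46.

46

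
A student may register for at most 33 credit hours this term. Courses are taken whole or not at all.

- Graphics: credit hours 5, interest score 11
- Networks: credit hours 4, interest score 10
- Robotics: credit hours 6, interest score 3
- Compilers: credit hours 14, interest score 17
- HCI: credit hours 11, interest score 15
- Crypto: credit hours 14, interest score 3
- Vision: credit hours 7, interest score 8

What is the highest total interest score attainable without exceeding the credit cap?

This is a 0-1 knapsack instance.
Allowing fractional choices, the relaxed optimum would be about 51.8, but courses are indivisible.
Graphics + Networks + Compilers + Vision: credit hours 5 + 4 + 14 + 7 = 30 ≤ 33, interest score 11 + 10 + 17 + 8 = 46.
Graphics + Networks + Robotics + HCI + Vision: credit hours 5 + 4 + 6 + 11 + 7 = 33 ≤ 33, interest score 11 + 10 + 3 + 15 + 8 = 47.
Graphics + Networks + HCI + Vision: credit hours 5 + 4 + 11 + 7 = 27 ≤ 33, interest score 11 + 10 + 15 + 8 = 44.
Best is Graphics, Networks, Robotics, HCI, and Vision with total interest score 47.

47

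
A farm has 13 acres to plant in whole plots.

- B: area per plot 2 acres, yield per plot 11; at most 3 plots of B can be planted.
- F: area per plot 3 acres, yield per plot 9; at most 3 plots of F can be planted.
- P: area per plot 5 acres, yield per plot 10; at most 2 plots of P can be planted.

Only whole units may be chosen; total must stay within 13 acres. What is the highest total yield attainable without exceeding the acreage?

51

2×B and 3×F: area 13 ≤ 13, yield 2·11 + 3·9 = 49.
3×B and 2×F: area 12 ≤ 13, yield 3·11 + 2·9 = 51.
Best is 51.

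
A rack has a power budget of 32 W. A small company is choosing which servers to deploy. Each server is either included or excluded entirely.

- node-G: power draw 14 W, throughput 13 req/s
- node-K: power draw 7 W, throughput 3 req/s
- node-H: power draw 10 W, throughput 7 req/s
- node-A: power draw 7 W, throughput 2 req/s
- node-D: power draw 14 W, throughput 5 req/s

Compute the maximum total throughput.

23

Treat it as a binary knapsack problem.
Allowing fractional choices, the relaxed optimum would be about 23.4, but servers are indivisible.
node-G + node-H + node-A: power draw 14 + 10 + 7 = 31 ≤ 32, throughput 13 + 7 + 2 = 22.
node-G + node-K + node-H: power draw 14 + 7 + 10 = 31 ≤ 32, throughput 13 + 3 + 7 = 23.
Best is node-G, node-K, and node-H with total throughput 23.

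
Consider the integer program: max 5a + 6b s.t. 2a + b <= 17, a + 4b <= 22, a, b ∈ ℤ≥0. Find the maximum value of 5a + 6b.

(a,b)=(6,4): 2·6+1·4=16≤17, 1·6+4·4=22≤22, objective 54.
(a,b)=(7,3): 2·7+1·3=17≤17, 1·7+4·3=19≤22, objective 53.
(a,b)=(5,4): 2·5+1·4=14≤17, 1·5+4·4=21≤22, objective 49.
No feasible integer point exceeds 54.

54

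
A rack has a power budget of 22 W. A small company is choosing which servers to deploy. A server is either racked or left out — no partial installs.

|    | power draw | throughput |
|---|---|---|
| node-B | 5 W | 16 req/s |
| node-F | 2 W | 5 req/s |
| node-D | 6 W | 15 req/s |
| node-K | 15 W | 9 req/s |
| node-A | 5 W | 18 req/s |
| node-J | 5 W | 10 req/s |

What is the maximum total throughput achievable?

59

Take node-B, node-D, node-A, and node-J: power draw 5 + 6 + 5 + 5 = 21 ≤ 22, throughput 16 + 15 + 18 + 10 = 59.
No other feasible combination does better.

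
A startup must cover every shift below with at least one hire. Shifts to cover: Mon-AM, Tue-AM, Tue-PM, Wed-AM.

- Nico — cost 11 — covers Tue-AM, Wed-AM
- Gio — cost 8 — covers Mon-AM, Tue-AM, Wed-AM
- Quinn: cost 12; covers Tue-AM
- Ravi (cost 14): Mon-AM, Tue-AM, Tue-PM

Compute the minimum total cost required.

Choose Gio and Ravi: together they cover Mon-AM, Tue-AM, Tue-PM, Wed-AM — every shift.
Total cost: 8 + 14 = 22.
No cover costs less than 22.

22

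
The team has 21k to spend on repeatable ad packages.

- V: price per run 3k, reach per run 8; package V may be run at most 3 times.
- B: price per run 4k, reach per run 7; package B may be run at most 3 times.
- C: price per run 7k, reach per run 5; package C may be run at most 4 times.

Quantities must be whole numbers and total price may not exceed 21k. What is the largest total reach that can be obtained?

45

V has the best ratio (8/3); taking only V gives at most 3×8 = 24 (stopped by the supply cap of 3).
Mixing does better — 3×V and 3×B: price 21 ≤ 21, reach 3·8 + 3·7 = 45.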